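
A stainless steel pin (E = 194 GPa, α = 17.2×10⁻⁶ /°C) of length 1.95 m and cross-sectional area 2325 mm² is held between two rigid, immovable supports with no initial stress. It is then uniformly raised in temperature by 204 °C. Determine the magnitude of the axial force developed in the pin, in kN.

P ≈ 1580 kN (compressive)

Full restraint means ε = 0, so the stress is σ = EαΔT = 194×10³ × 17.2×10⁻⁶ × 204 = 680.7 MPa.
Axial force P = σA = 680.7 × 2325 = 1.583×10⁶ N = 1583 kN, compressive.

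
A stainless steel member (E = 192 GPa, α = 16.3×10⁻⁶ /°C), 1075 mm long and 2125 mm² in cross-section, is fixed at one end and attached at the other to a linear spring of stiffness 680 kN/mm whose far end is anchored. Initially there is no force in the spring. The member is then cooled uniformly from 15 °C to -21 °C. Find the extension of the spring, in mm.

δ ≈ 0.226 mm

The unrestrained thermal change is αΔT L = 16.3×10⁻⁶ × 36 × 1075 = 0.6308 mm.
Let P be the tensile force in the spring. The member extends elastically by PL/(AE) and the spring stretches by P/k; together these equal δ_free.
So P = δ_free / [L/(AE) + 1/k] = 0.6308 / [ 1075/(2125×192×10³) + 1/(680×10³) ].
P = 0.6308 / 4.105×10⁻⁶ = 153700 N.
Spring extension = P/k = 153700/(680×10³) = 0.226 mm.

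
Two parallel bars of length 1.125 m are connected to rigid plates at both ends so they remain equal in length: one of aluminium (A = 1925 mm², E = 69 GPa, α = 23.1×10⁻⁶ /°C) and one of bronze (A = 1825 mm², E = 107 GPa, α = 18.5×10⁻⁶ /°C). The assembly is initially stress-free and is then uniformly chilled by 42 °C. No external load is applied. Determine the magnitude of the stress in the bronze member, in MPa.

Both members must finish at the same length. With the larger α, the aluminium tends to over-contract; the plates restrain it, putting the aluminium in tension and the bronze in compression. With no external load the two internal forces are equal and opposite, magnitude P.
Equating the net (thermal + elastic) strains gives |α₁ − α₂|·ΔT = P·[1/(A₁E₁) + 1/(A₂E₂)].
|α₁ − α₂|·ΔT = 4.6×10⁻⁶ × 42 = 0.0001932.
1/(A₁E₁) + 1/(A₂E₂) = 1/(1925×69×10³) + 1/(1825×107×10³) = 1.265×10⁻⁸ N⁻¹.
So P = 0.0001932 / 1.265×10⁻⁸ = 15.27 kN.
σ_{bronze} = P/A₂ = 15270/1825 = 8.369 MPa, compressive.

σ ≈ 8.37 MPa (compressive)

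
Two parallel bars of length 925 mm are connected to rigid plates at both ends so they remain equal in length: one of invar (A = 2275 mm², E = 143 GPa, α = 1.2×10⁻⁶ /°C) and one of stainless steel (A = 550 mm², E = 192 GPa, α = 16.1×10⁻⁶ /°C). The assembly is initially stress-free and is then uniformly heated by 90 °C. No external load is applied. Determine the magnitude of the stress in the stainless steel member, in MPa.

Equilibrium of a rigid end plate with no external load gives equal and opposite internal forces ±P in the two members. Since α_{stainless steel} > α_{invar}, heating drives the stainless steel into compression and the invar into tension.
Setting the final lengths equal and cancelling L: (α₁ − α₂)ΔT = P/(A₁E₁) + P/(A₂E₂).
|α₁ − α₂|·ΔT = 14.9×10⁻⁶ × 90 = 0.001341.
1/(A₁E₁) + 1/(A₂E₂) = 1/(2275×143×10³) + 1/(550×192×10³) = 1.254×10⁻⁸ N⁻¹.
P = 0.001341 / 1.254×10⁻⁸ = 106900 N = 106.9 kN.
σ_{stainless steel} = P/A₂ = 106900/550 = 194.4 MPa, compressive.

σ ≈ 194 MPa (compressive)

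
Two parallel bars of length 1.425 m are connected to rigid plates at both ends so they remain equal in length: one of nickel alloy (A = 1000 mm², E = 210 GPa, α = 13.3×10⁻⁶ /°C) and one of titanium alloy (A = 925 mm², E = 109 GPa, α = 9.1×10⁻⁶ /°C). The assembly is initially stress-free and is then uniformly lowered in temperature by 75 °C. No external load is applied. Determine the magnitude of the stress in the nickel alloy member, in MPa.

σ ≈ 21.5 MPa (tensile)

Equilibrium of a rigid end plate with no external load gives equal and opposite internal forces ±P in the two members. Since α_{nickel alloy} > α_{titanium alloy}, cooling drives the nickel alloy into tension and the titanium alloy into compression.
Setting the final lengths equal and cancelling L: (α₁ − α₂)ΔT = P/(A₁E₁) + P/(A₂E₂).
|α₁ − α₂|·ΔT = 4.2×10⁻⁶ × 75 = 0.000315.
1/(A₁E₁) + 1/(A₂E₂) = 1/(1000×210×10³) + 1/(925×109×10³) = 1.468×10⁻⁸ N⁻¹.
P = 0.000315 / 1.468×10⁻⁸ = 21460 N = 21.46 kN.
σ_{nickel alloy} = P/A₁ = 21460/1000 = 21.46 MPa, tensile.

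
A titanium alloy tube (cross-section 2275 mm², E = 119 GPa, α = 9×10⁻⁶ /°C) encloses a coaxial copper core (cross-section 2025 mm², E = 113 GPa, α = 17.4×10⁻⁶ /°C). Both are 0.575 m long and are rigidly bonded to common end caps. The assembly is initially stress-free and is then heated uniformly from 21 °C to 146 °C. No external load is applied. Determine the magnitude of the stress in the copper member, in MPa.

Equilibrium of a rigid end plate with no external load gives equal and opposite internal forces ±P in the two members. Since α_{copper} > α_{titanium alloy}, heating drives the copper into compression and the titanium alloy into tension.
Equating the net (thermal + elastic) strains gives |α₁ − α₂|·ΔT = P·[1/(A₁E₁) + 1/(A₂E₂)].
|α₁ − α₂|·ΔT = 8.4×10⁻⁶ × 125 = 0.00105.
1/(A₁E₁) + 1/(A₂E₂) = 1/(2275×119×10³) + 1/(2025×113×10³) = 8.064×10⁻⁹ N⁻¹.
So P = 0.00105 / 8.064×10⁻⁹ = 130.2 kN.
σ_{copper} = P/A₂ = 130200/2025 = 64.3 MPa, compressive.

σ ≈ 64.3 MPa (compressive)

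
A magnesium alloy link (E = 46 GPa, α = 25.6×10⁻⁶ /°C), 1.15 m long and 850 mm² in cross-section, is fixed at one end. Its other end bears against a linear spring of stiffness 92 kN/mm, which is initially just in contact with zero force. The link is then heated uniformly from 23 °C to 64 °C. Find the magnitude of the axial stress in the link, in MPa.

The unrestrained thermal change is αΔT L = 25.6×10⁻⁶ × 41 × 1150 = 1.207 mm.
Let P be the compressive force at the spring. The link shortens elastically by PL/(AE) and the spring compresses by P/k; together these equal δ_free.
So P = δ_free / [L/(AE) + 1/k] = 1.207 / [ 1150/(850×46×10³) + 1/(92×10³) ].
P = 1.207 / 4.028×10⁻⁵ = 29970 N.
σ = P/A = 29970/850 = 35.25 MPa.

σ ≈ 35.3 MPa (compressive)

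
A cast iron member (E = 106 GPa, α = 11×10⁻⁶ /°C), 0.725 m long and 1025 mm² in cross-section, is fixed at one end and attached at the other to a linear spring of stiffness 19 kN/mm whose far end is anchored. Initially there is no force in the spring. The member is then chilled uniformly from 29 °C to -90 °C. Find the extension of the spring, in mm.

δ ≈ 0.842 mm

If the spring were absent the member would shorten by αΔT L = 11×10⁻⁶ × 119 × 725 = 0.949 mm.
Let P be the tensile force in the spring. The member extends elastically by PL/(AE) and the spring stretches by P/k; together these equal δ_free.
So P = δ_free / [L/(AE) + 1/k] = 0.949 / [ 725/(1025×106×10³) + 1/(19×10³) ].
P = 0.949 / 5.93×10⁻⁵ = 16000 N.
Spring extension = P/k = 16000/(19×10³) = 0.8422 mm.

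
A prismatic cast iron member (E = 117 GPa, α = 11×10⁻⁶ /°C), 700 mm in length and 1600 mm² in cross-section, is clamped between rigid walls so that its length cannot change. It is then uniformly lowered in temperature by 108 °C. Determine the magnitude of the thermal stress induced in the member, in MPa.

σ ≈ 139 MPa (tensile)

With length fixed, the mechanical strain must cancel the thermal strain αΔT = 11×10⁻⁶ × 108 = 1188×10⁻⁶.
Hence σ = E·αΔT = 117×10³ × 1188×10⁻⁶ = 139 MPa, tensile.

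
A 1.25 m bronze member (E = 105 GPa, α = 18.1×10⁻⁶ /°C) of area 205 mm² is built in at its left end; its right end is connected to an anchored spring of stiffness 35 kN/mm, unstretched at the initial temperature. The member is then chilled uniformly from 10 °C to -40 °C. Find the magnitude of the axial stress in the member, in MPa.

σ ≈ 63.7 MPa (tensile)

If the spring were absent the member would shorten by αΔT L = 18.1×10⁻⁶ × 50 × 1250 = 1.131 mm.
With a force P in the spring, the elastic change of the member is PL/(AE) and that of the spring is P/k; compatibility requires their sum to equal δ_free.
So P = δ_free / [L/(AE) + 1/k] = 1.131 / [ 1250/(205×105×10³) + 1/(35×10³) ].
P = 1.131 / 8.664×10⁻⁵ = 13060 N.
σ = P/A = 13060/205 = 63.69 MPa.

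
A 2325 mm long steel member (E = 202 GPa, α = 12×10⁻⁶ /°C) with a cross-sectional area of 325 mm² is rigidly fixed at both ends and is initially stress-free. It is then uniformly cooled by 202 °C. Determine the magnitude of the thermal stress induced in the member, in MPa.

The supports are rigid, so the total axial strain is zero. The restrained thermal strain is ε = αΔT = 12×10⁻⁶ × 202 = 2424×10⁻⁶.
Hence σ = E·αΔT = 202×10³ × 2424×10⁻⁶ = 489.6 MPa, tensile.

σ ≈ 490 MPa (tensile)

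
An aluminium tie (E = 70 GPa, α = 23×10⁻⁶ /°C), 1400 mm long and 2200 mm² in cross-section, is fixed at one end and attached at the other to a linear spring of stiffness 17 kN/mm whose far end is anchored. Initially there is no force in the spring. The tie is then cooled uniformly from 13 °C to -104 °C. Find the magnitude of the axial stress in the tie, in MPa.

σ ≈ 25.2 MPa (tensile)

If the spring were absent the tie would shorten by αΔT L = 23×10⁻⁶ × 117 × 1400 = 3.767 mm.
Let P be the tensile force in the spring. The tie extends elastically by PL/(AE) and the spring stretches by P/k; together these equal δ_free.
P [ L/(AE) + 1/k ] = δ_free → P [ 1400/(2200×70×10³) + 1/(17×10³) ] = 3.767.
P = 3.767 / 6.791×10⁻⁵ = 55470 N.
σ = P/A = 55470/2200 = 25.21 MPa.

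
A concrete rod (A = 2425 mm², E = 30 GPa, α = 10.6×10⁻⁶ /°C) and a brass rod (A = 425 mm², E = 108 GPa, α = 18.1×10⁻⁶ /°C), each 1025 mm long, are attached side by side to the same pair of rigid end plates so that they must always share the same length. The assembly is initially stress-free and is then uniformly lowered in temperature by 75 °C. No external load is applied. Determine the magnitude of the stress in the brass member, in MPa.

Both members must finish at the same length. With the larger α, the brass tends to over-contract; the plates restrain it, putting the brass in tension and the concrete in compression. With no external load the two internal forces are equal and opposite, magnitude P.
Equating the net (thermal + elastic) strains gives |α₁ − α₂|·ΔT = P·[1/(A₁E₁) + 1/(A₂E₂)].
|α₁ − α₂|·ΔT = 7.5×10⁻⁶ × 75 = 0.0005625.
1/(A₁E₁) + 1/(A₂E₂) = 1/(2425×30×10³) + 1/(425×108×10³) = 3.553×10⁻⁸ N⁻¹.
P = 0.0005625 / 3.553×10⁻⁸ = 15830 N = 15.83 kN.
σ_{brass} = P/A₂ = 15830/425 = 37.25 MPa, tensile.

σ ≈ 37.2 MPa (tensile)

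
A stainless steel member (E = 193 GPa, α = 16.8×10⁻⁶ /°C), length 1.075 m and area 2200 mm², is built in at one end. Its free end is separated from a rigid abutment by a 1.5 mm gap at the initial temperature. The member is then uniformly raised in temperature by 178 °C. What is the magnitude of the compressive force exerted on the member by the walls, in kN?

Unrestrained expansion: δ_free = αΔT L = 16.8×10⁻⁶ × 178 × 1075 = 3.215 mm.
The gap closes (δ_free > 1.5 mm) and the wall then resists a further 3.215 − 1.5 = 1.715 mm of expansion.
Compatibility: PL/(AE) = 1.715 mm, so σ = P/A = E × (1.715/1075) = 307.8 MPa.
Force on the wall = σA = 307.8 × 2200 mm² = 677.3 kN.

P ≈ 677 kN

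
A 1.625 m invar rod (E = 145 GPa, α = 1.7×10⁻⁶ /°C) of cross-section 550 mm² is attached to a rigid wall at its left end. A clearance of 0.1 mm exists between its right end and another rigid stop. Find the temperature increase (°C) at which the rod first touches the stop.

The gap closes when αΔT L = 0.1 mm, since the rod is still unstressed at that instant.
So ΔT = g/(αL) = 0.1/(1.7×10⁻⁶ × 1625) = 36.2 °C.

ΔT ≈ 36.2 °C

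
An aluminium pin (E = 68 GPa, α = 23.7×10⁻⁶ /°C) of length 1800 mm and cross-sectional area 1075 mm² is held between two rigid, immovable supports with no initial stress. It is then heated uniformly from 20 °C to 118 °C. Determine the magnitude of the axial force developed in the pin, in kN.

P ≈ 170 kN (compressive)

Full restraint means ε = 0, so the stress is σ = EαΔT = 68×10³ × 23.7×10⁻⁶ × 98 = 157.9 MPa.
P = AEαΔT = 1075 × 68×10³ × 23.7×10⁻⁶ × 98 = 169.8 kN (compressive).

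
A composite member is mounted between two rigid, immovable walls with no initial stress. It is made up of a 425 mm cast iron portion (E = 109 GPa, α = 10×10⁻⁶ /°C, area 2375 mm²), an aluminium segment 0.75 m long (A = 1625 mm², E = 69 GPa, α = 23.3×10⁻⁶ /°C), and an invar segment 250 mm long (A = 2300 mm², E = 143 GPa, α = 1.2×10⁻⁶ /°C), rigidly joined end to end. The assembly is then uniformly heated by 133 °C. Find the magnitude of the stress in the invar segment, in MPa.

Free thermal expansion of the whole bar: Σ αᵢΔT Lᵢ = 10×10⁻⁶×133×425 + 23.3×10⁻⁶×133×750 + 1.2×10⁻⁶×133×250 = 2.929 mm.
The walls prevent any net length change, so an axial force P (same in every segment) develops. Compatibility: P · Σ Lᵢ/(AᵢEᵢ) = δ_free.
The series flexibility is Σ Lᵢ/(AᵢEᵢ) = 425/(2375×109×10³) + 750/(1625×69×10³) + 250/(2300×143×10³) = 9.091×10⁻⁶ mm/N.
So P = 2.929 / 9.091×10⁻⁶ = 322.2 kN, compressive.
σ_{invar} = P / A = 322200 / 2300 = 140.1 MPa.

σ ≈ 140 MPa (compressive)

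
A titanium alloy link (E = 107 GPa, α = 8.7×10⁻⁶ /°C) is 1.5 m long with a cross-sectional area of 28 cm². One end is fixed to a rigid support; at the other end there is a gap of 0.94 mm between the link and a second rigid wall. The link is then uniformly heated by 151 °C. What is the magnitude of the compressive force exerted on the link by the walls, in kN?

If the wall were absent the link would grow by αΔT L = 8.7×10⁻⁶ × 151 × 1500 = 1.971 mm.
The gap closes (δ_free > 0.94 mm) and the wall then resists a further 1.971 − 0.94 = 1.031 mm of expansion.
So σ = E(δ_free − g)/L = 107×10³ × 1.031/1500 = 73.51 MPa.
Force on the wall = σA = 73.51 × 2800 mm² = 205.8 kN.

P ≈ 206 kN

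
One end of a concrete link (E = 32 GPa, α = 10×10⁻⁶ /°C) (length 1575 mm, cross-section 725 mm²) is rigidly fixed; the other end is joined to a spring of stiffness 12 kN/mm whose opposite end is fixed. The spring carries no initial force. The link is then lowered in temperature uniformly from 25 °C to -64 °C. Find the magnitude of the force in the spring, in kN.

If the spring were absent the link would shorten by αΔT L = 10×10⁻⁶ × 89 × 1575 = 1.402 mm.
Let P be the tensile force in the spring. The link extends elastically by PL/(AE) and the spring stretches by P/k; together these equal δ_free.
So P = δ_free / [L/(AE) + 1/k] = 1.402 / [ 1575/(725×32×10³) + 1/(12×10³) ].
P = 1.402 / 0.0001512 = 9270 N.

P ≈ 9.27 kN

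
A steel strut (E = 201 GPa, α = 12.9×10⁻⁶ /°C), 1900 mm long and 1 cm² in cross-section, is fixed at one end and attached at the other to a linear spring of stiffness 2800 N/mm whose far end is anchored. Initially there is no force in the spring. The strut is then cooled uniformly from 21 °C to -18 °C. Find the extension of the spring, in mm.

δ ≈ 0.756 mm

The unrestrained thermal change is αΔT L = 12.9×10⁻⁶ × 39 × 1900 = 0.9559 mm.
Let P be the tensile force in the spring. The strut extends elastically by PL/(AE) and the spring stretches by P/k; together these equal δ_free.
P [ L/(AE) + 1/k ] = δ_free → P [ 1900/(100×201×10³) + 1/(2800) ] = 0.9559.
P = 0.9559 / 0.0004517 = 2116 N.
Spring extension = P/k = 2116/(2800) = 0.7558 mm.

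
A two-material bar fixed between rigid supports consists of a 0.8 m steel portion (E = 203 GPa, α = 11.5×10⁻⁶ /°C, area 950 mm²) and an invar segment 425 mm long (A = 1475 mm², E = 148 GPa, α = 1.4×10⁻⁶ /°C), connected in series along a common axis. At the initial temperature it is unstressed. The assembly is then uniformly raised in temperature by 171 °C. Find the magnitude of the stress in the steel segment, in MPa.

σ ≈ 289 MPa (compressive)

Free thermal expansion of the whole bar: Σ αᵢΔT Lᵢ = 11.5×10⁻⁶×171×800 + 1.4×10⁻⁶×171×425 = 1.675 mm.
Since the ends are fixed, an axial force P builds up, equal in every segment, with P · Σ Lᵢ/(AᵢEᵢ) = δ_free.
Σ Lᵢ/(AᵢEᵢ) = 800/(950×203×10³) + 425/(1475×148×10³) = 6.095×10⁻⁶ mm/N.
Hence P = δ_free / Σ(L/AE) = 1.675/6.095×10⁻⁶ = 274.8 kN (compressive).
σ_{steel} = P / A = 274800 / 950 = 289.3 MPa.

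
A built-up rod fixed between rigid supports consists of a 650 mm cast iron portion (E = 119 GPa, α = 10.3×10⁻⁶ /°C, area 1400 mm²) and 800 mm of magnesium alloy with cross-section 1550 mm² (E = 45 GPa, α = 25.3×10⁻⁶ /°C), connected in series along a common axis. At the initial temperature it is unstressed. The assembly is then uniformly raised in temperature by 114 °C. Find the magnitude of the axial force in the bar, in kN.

P ≈ 200 kN (compressive)

With the walls removed the bar would change length by δ_free = Σ αᵢΔT Lᵢ = 10.3×10⁻⁶×114×650 + 25.3×10⁻⁶×114×800 = 3.071 mm.
The rigid supports impose zero overall length change; the single axial force P common to all segments must satisfy P Σ Lᵢ/(AᵢEᵢ) = δ_free.
The series flexibility is Σ Lᵢ/(AᵢEᵢ) = 650/(1400×119×10³) + 800/(1550×45×10³) = 1.537×10⁻⁵ mm/N.
So P = 3.071 / 1.537×10⁻⁵ = 199.8 kN, compressive.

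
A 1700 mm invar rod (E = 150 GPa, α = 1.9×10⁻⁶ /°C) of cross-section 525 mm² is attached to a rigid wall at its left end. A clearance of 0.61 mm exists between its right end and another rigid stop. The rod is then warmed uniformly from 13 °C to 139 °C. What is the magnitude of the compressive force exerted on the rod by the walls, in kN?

Unrestrained expansion: δ_free = αΔT L = 1.9×10⁻⁶ × 126 × 1700 = 0.407 mm.
Since δ_free = 0.407 mm is less than the 0.61 mm gap, the rod never touches the wall. No axial force develops.

P ≈ 0 kN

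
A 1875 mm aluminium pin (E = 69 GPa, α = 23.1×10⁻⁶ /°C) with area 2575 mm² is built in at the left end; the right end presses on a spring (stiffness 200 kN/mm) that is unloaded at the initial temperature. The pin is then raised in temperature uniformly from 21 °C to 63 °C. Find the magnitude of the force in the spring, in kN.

If the spring were absent the pin would lengthen by αΔT L = 23.1×10⁻⁶ × 42 × 1875 = 1.819 mm.
With a force P in the spring, the elastic change of the pin is PL/(AE) and that of the spring is P/k; compatibility requires their sum to equal δ_free.
P [ L/(AE) + 1/k ] = δ_free → P [ 1875/(2575×69×10³) + 1/(200×10³) ] = 1.819.
P = 1.819 / 1.555×10⁻⁵ = 117000 N.

P ≈ 117 kN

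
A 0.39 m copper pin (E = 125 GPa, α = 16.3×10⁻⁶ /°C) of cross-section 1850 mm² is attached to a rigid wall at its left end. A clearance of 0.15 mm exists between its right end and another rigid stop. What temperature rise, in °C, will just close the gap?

ΔT ≈ 23.6 °C

The gap closes when αΔT L = 0.15 mm, since the pin is still unstressed at that instant.
ΔT = 0.15 / (16.3×10⁻⁶ × 390) = 23.6 °C.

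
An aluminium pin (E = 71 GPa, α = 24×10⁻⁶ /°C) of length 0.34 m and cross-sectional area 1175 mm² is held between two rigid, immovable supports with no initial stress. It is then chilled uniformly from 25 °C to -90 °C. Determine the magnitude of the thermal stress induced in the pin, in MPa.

With length fixed, the mechanical strain must cancel the thermal strain αΔT = 24×10⁻⁶ × 115 = 2760×10⁻⁶.
σ = EαΔT = 71×10³ × 24×10⁻⁶ × 115 = 196 MPa (tensile; the pin is trying to contract).

σ ≈ 196 MPa (tensile)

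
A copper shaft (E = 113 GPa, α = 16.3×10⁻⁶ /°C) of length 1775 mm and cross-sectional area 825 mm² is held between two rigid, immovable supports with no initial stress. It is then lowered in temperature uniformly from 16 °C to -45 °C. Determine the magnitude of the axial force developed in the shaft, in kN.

Full restraint means ε = 0, so the stress is σ = EαΔT = 113×10³ × 16.3×10⁻⁶ × 61 = 112.4 MPa.
P = AEαΔT = 825 × 113×10³ × 16.3×10⁻⁶ × 61 = 92.69 kN (tensile).

P ≈ 92.7 kN (tensile)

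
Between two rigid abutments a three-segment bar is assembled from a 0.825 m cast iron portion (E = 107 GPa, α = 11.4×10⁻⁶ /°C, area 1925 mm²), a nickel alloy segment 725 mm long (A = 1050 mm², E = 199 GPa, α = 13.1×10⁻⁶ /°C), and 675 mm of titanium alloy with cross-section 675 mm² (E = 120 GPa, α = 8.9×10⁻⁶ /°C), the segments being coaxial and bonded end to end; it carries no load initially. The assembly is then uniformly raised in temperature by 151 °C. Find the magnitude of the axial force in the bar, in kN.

If the supports were absent, the total length change would be Σ αᵢΔT Lᵢ = 11.4×10⁻⁶×151×825 + 13.1×10⁻⁶×151×725 + 8.9×10⁻⁶×151×675 = 3.761 mm.
The walls prevent any net length change, so an axial force P (same in every segment) develops. Compatibility: P · Σ Lᵢ/(AᵢEᵢ) = δ_free.
Σ Lᵢ/(AᵢEᵢ) = 825/(1925×107×10³) + 725/(1050×199×10³) + 675/(675×120×10³) = 1.581×10⁻⁵ mm/N.
P = 3.761 / 1.581×10⁻⁵ = 237900 N = 237.9 kN, compressive.

P ≈ 238 kN (compressive)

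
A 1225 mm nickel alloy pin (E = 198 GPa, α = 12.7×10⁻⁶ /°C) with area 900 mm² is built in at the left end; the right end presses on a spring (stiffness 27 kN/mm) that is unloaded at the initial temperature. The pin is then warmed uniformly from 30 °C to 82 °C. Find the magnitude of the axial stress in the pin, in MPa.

If the spring were absent the pin would lengthen by αΔT L = 12.7×10⁻⁶ × 52 × 1225 = 0.809 mm.
With a force P in the spring, the elastic change of the pin is PL/(AE) and that of the spring is P/k; compatibility requires their sum to equal δ_free.
P [ L/(AE) + 1/k ] = δ_free → P [ 1225/(900×198×10³) + 1/(27×10³) ] = 0.809.
P = 0.809 / 4.391×10⁻⁵ = 18420 N.
σ = P/A = 18420/900 = 20.47 MPa.

σ ≈ 20.5 MPa (compressive)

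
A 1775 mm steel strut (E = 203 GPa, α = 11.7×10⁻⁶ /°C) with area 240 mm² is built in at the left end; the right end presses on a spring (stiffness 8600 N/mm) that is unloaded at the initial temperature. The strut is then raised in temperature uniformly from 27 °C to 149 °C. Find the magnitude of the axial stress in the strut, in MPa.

σ ≈ 69.1 MPa (compressive)

Free thermal expansion: δ_free = αΔT L = 11.7×10⁻⁶ × 122 × 1775 = 2.534 mm.
Let P be the compressive force at the spring. The strut shortens elastically by PL/(AE) and the spring compresses by P/k; together these equal δ_free.
P [ L/(AE) + 1/k ] = δ_free → P [ 1775/(240×203×10³) + 1/(8600) ] = 2.534.
P = 2.534 / 0.0001527 = 16590 N.
σ = P/A = 16590/240 = 69.13 MPa.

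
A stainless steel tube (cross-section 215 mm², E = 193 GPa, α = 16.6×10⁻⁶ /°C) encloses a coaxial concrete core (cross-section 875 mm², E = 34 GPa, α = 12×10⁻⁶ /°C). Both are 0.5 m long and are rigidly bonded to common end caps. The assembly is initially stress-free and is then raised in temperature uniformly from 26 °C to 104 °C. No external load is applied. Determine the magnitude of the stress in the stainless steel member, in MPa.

σ ≈ 28.9 MPa (compressive)

Equilibrium of a rigid end plate with no external load gives equal and opposite internal forces ±P in the two members. Since α_{stainless steel} > α_{concrete}, heating drives the stainless steel into compression and the concrete into tension.
Equating the net (thermal + elastic) strains gives |α₁ − α₂|·ΔT = P·[1/(A₁E₁) + 1/(A₂E₂)].
|α₁ − α₂|·ΔT = 4.6×10⁻⁶ × 78 = 0.0003588.
1/(A₁E₁) + 1/(A₂E₂) = 1/(215×193×10³) + 1/(875×34×10³) = 5.771×10⁻⁸ N⁻¹.
P = 0.0003588 / 5.771×10⁻⁸ = 6217 N = 6.217 kN.
σ_{stainless steel} = P/A₁ = 6217/215 = 28.92 MPa, compressive.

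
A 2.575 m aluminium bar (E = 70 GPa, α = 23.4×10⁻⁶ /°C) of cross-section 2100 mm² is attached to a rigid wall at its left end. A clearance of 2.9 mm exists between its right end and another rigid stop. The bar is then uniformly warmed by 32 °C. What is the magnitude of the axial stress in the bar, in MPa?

Unrestrained expansion: δ_free = αΔT L = 23.4×10⁻⁶ × 32 × 2575 = 1.928 mm.
Since δ_free = 1.93 mm is less than the 2.9 mm gap, the bar never touches the wall. No axial force develops.

σ ≈ 0 MPa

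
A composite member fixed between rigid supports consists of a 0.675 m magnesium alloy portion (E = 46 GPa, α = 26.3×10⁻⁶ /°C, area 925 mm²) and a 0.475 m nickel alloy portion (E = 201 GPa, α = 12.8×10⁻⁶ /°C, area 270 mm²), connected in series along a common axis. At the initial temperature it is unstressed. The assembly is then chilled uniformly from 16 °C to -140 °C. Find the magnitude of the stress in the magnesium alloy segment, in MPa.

σ ≈ 163 MPa (tensile)

Free thermal contraction of the whole bar: Σ αᵢΔT Lᵢ = 26.3×10⁻⁶×156×675 + 12.8×10⁻⁶×156×475 = 3.718 mm.
Since the ends are fixed, an axial force P builds up, equal in every segment, with P · Σ Lᵢ/(AᵢEᵢ) = δ_free.
The series flexibility is Σ Lᵢ/(AᵢEᵢ) = 675/(925×46×10³) + 475/(270×201×10³) = 2.462×10⁻⁵ mm/N.
P = 3.718 / 2.462×10⁻⁵ = 151000 N = 151 kN, tensile.
σ_{magnesium alloy} = P / A = 151000 / 925 = 163.3 MPa.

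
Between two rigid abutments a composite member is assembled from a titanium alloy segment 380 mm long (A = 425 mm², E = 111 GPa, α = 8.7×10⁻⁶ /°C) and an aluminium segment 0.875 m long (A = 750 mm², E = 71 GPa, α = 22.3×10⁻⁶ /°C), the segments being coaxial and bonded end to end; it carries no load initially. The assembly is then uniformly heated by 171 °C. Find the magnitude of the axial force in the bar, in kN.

With the walls removed the bar would change length by δ_free = Σ αᵢΔT Lᵢ = 8.7×10⁻⁶×171×380 + 22.3×10⁻⁶×171×875 = 3.902 mm.
Since the ends are fixed, an axial force P builds up, equal in every segment, with P · Σ Lᵢ/(AᵢEᵢ) = δ_free.
The series flexibility is Σ Lᵢ/(AᵢEᵢ) = 380/(425×111×10³) + 875/(750×71×10³) = 2.449×10⁻⁵ mm/N.
So P = 3.902 / 2.449×10⁻⁵ = 159.3 kN, compressive.

P ≈ 159 kN (compressive)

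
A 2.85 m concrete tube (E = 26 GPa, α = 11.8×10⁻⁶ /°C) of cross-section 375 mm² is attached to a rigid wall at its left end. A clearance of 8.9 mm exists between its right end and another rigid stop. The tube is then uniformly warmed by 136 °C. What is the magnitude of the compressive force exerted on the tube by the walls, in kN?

If the wall were absent the tube would grow by αΔT L = 11.8×10⁻⁶ × 136 × 2850 = 4.574 mm.
Since δ_free = 4.57 mm is less than the 8.9 mm gap, the tube never touches the wall. No axial force develops.

P ≈ 0 kN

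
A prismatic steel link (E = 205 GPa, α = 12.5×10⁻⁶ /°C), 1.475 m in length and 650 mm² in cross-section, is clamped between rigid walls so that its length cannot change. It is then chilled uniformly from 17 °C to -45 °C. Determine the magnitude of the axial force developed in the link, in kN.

With zero net strain, σ = E·αΔT = 205 GPa × 12.5×10⁻⁶ × 62 = 158.9 MPa.
P = AEαΔT = 650 × 205×10³ × 12.5×10⁻⁶ × 62 = 103.3 kN (tensile).

P ≈ 103 kN (tensile)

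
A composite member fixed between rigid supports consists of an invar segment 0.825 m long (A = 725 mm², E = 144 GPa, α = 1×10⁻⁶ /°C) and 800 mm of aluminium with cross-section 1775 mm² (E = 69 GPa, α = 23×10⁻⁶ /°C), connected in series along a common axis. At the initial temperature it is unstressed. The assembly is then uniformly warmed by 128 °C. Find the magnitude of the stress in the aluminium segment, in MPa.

σ ≈ 96 MPa (compressive)

If the supports were absent, the total length change would be Σ αᵢΔT Lᵢ = 1×10⁻⁶×128×825 + 23×10⁻⁶×128×800 = 2.461 mm.
Since the ends are fixed, an axial force P builds up, equal in every segment, with P · Σ Lᵢ/(AᵢEᵢ) = δ_free.
Σ Lᵢ/(AᵢEᵢ) = 825/(725×144×10³) + 800/(1775×69×10³) = 1.443×10⁻⁵ mm/N.
Hence P = δ_free / Σ(L/AE) = 2.461/1.443×10⁻⁵ = 170.5 kN (compressive).
σ_{aluminium} = P / A = 170500 / 1775 = 96.05 MPa.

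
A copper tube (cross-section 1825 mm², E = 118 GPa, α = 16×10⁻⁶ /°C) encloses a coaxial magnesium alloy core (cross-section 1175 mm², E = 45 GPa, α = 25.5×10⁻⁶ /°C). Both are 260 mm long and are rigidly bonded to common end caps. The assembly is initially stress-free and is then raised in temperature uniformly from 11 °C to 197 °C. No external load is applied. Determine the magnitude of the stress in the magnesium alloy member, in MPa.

σ ≈ 63.8 MPa (compressive)

Equilibrium of a rigid end plate with no external load gives equal and opposite internal forces ±P in the two members. Since α_{magnesium alloy} > α_{copper}, heating drives the magnesium alloy into compression and the copper into tension.
Compatibility of the two members (thermal + elastic change equal): (α₁ − α₂)ΔT = P·[1/(A₁E₁) + 1/(A₂E₂)].
|α₁ − α₂|·ΔT = 9.5×10⁻⁶ × 186 = 0.001767.
1/(A₁E₁) + 1/(A₂E₂) = 1/(1825×118×10³) + 1/(1175×45×10³) = 2.356×10⁻⁸ N⁻¹.
So P = 0.001767 / 2.356×10⁻⁸ = 75.01 kN.
σ_{magnesium alloy} = P/A₂ = 75010/1175 = 63.84 MPa, compressive.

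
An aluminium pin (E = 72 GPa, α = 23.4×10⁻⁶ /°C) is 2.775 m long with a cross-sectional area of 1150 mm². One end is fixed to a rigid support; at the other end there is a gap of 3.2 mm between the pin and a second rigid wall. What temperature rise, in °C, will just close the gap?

ΔT ≈ 49.3 °C

Contact occurs when the free expansion equals the gap: αΔT L = 3.2 mm.
So ΔT = g/(αL) = 3.2/(23.4×10⁻⁶ × 2775) = 49.28 °C.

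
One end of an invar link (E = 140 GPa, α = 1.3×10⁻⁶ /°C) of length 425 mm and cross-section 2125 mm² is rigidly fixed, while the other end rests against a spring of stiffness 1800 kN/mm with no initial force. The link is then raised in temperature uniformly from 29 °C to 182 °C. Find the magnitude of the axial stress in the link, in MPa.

σ ≈ 20 MPa (compressive)

The unrestrained thermal change is αΔT L = 1.3×10⁻⁶ × 153 × 425 = 0.08453 mm.
Let P be the compressive force at the spring. The link shortens elastically by PL/(AE) and the spring compresses by P/k; together these equal δ_free.
P [ L/(AE) + 1/k ] = δ_free → P [ 425/(2125×140×10³) + 1/(1800×10³) ] = 0.08453.
P = 0.08453 / 1.984×10⁻⁶ = 42600 N.
σ = P/A = 42600/2125 = 20.05 MPa.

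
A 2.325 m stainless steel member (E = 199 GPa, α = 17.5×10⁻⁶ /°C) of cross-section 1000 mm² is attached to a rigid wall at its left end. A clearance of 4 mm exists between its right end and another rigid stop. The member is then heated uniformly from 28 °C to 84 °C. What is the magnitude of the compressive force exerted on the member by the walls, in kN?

P ≈ 0 kN

Free thermal elongation = αΔT L = 17.5×10⁻⁶ × 56 × 2325 = 2.278 mm.
Since δ_free = 2.28 mm is less than the 4 mm gap, the member never touches the wall. No axial force develops.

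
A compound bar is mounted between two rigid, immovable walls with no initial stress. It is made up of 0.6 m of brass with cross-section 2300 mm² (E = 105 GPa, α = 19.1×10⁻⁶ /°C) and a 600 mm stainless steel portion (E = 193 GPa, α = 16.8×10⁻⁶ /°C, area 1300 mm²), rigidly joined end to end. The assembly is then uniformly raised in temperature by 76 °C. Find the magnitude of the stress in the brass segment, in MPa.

If the supports were absent, the total length change would be Σ αᵢΔT Lᵢ = 19.1×10⁻⁶×76×600 + 16.8×10⁻⁶×76×600 = 1.637 mm.
The walls prevent any net length change, so an axial force P (same in every segment) develops. Compatibility: P · Σ Lᵢ/(AᵢEᵢ) = δ_free.
Σ Lᵢ/(AᵢEᵢ) = 600/(2300×105×10³) + 600/(1300×193×10³) = 4.876×10⁻⁶ mm/N.
Hence P = δ_free / Σ(L/AE) = 1.637/4.876×10⁻⁶ = 335.7 kN (compressive).
σ_{brass} = P / A = 335700 / 2300 = 146 MPa.

σ ≈ 146 MPa (compressive)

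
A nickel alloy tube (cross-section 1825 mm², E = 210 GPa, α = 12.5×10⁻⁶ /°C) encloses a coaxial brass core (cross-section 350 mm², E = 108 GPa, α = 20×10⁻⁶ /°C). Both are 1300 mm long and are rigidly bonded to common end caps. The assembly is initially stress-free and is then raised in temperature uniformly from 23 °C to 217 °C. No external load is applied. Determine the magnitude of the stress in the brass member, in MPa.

σ ≈ 143 MPa (compressive)

Equilibrium of a rigid end plate with no external load gives equal and opposite internal forces ±P in the two members. Since α_{brass} > α_{nickel alloy}, heating drives the brass into compression and the nickel alloy into tension.
Compatibility of the two members (thermal + elastic change equal): (α₁ − α₂)ΔT = P·[1/(A₁E₁) + 1/(A₂E₂)].
|α₁ − α₂|·ΔT = 7.5×10⁻⁶ × 194 = 0.001455.
1/(A₁E₁) + 1/(A₂E₂) = 1/(1825×210×10³) + 1/(350×108×10³) = 2.906×10⁻⁸ N⁻¹.
So P = 0.001455 / 2.906×10⁻⁸ = 50.06 kN.
σ_{brass} = P/A₂ = 50060/350 = 143 MPa, compressive.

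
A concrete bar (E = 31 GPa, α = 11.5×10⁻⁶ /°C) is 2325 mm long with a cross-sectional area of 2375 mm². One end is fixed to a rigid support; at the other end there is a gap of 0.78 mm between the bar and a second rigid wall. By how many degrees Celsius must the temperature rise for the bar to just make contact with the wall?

The gap closes when αΔT L = 0.78 mm, since the bar is still unstressed at that instant.
So ΔT = g/(αL) = 0.78/(11.5×10⁻⁶ × 2325) = 29.17 °C.

ΔT ≈ 29.2 °C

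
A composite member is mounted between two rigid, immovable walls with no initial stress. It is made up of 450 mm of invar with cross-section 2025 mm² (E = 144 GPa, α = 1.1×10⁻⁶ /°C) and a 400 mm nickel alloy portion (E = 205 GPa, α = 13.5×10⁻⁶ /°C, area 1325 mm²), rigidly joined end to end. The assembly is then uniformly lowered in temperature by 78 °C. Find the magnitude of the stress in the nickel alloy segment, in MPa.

σ ≈ 115 MPa (tensile)

With the walls removed the bar would change length by δ_free = Σ αᵢΔT Lᵢ = 1.1×10⁻⁶×78×450 + 13.5×10⁻⁶×78×400 = 0.4598 mm.
The rigid supports impose zero overall length change; the single axial force P common to all segments must satisfy P Σ Lᵢ/(AᵢEᵢ) = δ_free.
The series flexibility is Σ Lᵢ/(AᵢEᵢ) = 450/(2025×144×10³) + 400/(1325×205×10³) = 3.016×10⁻⁶ mm/N.
P = 0.4598 / 3.016×10⁻⁶ = 152500 N = 152.5 kN, tensile.
σ_{nickel alloy} = P / A = 152500 / 1325 = 115.1 MPa.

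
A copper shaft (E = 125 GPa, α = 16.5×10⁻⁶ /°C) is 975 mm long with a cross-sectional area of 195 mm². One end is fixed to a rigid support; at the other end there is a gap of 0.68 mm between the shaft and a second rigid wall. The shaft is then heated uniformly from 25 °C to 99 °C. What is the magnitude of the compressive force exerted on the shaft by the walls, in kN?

P ≈ 12.8 kN

Unrestrained expansion: δ_free = αΔT L = 16.5×10⁻⁶ × 74 × 975 = 1.19 mm.
After closing the 0.68 mm clearance, 1.19 − 0.68 = 0.5105 mm of expansion remains to be suppressed by the wall.
That suppressed elongation corresponds to σ = E·Δ/L = 125×10³ × 0.5105/975 = 65.45 MPa.
Force on the wall = σA = 65.45 × 195 mm² = 12.76 kN.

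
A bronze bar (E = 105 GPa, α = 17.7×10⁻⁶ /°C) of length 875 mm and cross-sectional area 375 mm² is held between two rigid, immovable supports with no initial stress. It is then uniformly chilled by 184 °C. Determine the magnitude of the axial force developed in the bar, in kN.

P ≈ 128 kN (tensile)

The ends cannot move, so σ = EαΔT = 105×10³ × 17.7×10⁻⁶ × 184 = 342 MPa.
P = AEαΔT = 375 × 105×10³ × 17.7×10⁻⁶ × 184 = 128.2 kN (tensile).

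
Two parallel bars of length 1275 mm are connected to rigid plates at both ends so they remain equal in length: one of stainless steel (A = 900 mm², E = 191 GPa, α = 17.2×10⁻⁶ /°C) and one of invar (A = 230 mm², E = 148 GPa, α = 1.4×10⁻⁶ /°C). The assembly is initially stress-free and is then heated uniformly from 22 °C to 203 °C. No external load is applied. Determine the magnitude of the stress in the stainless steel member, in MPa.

σ ≈ 90.3 MPa (compressive)

Equilibrium of a rigid end plate with no external load gives equal and opposite internal forces ±P in the two members. Since α_{stainless steel} > α_{invar}, heating drives the stainless steel into compression and the invar into tension.
Equating the net (thermal + elastic) strains gives |α₁ − α₂|·ΔT = P·[1/(A₁E₁) + 1/(A₂E₂)].
|α₁ − α₂|·ΔT = 15.8×10⁻⁶ × 181 = 0.00286.
1/(A₁E₁) + 1/(A₂E₂) = 1/(900×191×10³) + 1/(230×148×10³) = 3.519×10⁻⁸ N⁻¹.
So P = 0.00286 / 3.519×10⁻⁸ = 81.26 kN.
σ_{stainless steel} = P/A₁ = 81260/900 = 90.29 MPa, compressive.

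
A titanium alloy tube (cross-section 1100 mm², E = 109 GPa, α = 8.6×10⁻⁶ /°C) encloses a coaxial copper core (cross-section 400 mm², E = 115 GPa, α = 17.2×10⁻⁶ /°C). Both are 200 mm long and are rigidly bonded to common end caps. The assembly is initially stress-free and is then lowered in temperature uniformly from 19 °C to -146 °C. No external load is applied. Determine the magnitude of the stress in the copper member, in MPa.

Equilibrium of a rigid end plate with no external load gives equal and opposite internal forces ±P in the two members. Since α_{copper} > α_{titanium alloy}, cooling drives the copper into tension and the titanium alloy into compression.
Setting the final lengths equal and cancelling L: (α₁ − α₂)ΔT = P/(A₁E₁) + P/(A₂E₂).
|α₁ − α₂|·ΔT = 8.6×10⁻⁶ × 165 = 0.001419.
1/(A₁E₁) + 1/(A₂E₂) = 1/(1100×109×10³) + 1/(400×115×10³) = 3.008×10⁻⁸ N⁻¹.
So P = 0.001419 / 3.008×10⁻⁸ = 47.18 kN.
σ_{copper} = P/A₂ = 47180/400 = 117.9 MPa, tensile.

σ ≈ 118 MPa (tensile)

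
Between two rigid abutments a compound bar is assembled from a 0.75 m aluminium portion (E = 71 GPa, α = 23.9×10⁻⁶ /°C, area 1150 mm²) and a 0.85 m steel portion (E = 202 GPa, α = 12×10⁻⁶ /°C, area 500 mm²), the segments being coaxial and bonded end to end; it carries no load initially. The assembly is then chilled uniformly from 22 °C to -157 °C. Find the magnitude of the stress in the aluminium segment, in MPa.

Free thermal contraction of the whole bar: Σ αᵢΔT Lᵢ = 23.9×10⁻⁶×179×750 + 12×10⁻⁶×179×850 = 5.034 mm.
The rigid supports impose zero overall length change; the single axial force P common to all segments must satisfy P Σ Lᵢ/(AᵢEᵢ) = δ_free.
The series flexibility is Σ Lᵢ/(AᵢEᵢ) = 750/(1150×71×10³) + 850/(500×202×10³) = 1.76×10⁻⁵ mm/N.
P = 5.034 / 1.76×10⁻⁵ = 286000 N = 286 kN, tensile.
σ_{aluminium} = P / A = 286000 / 1150 = 248.7 MPa.

σ ≈ 249 MPa (tensile)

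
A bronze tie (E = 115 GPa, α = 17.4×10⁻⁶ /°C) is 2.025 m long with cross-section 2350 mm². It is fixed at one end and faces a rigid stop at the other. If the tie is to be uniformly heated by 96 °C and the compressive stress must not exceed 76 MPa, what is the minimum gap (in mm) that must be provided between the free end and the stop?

With no wall the tie would lengthen by αΔT L = 17.4×10⁻⁶ × 96 × 2025 = 3.383 mm.
At the allowable stress the elastic shortening the wall may impose is σL/E = 76 × 2025 / (115×10³) = 1.338 mm.
So the gap has to take up the difference, g_min = δ_free − σL/E = 3.383 − 1.338 = 2.044 mm.

g ≈ 2.04 mm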